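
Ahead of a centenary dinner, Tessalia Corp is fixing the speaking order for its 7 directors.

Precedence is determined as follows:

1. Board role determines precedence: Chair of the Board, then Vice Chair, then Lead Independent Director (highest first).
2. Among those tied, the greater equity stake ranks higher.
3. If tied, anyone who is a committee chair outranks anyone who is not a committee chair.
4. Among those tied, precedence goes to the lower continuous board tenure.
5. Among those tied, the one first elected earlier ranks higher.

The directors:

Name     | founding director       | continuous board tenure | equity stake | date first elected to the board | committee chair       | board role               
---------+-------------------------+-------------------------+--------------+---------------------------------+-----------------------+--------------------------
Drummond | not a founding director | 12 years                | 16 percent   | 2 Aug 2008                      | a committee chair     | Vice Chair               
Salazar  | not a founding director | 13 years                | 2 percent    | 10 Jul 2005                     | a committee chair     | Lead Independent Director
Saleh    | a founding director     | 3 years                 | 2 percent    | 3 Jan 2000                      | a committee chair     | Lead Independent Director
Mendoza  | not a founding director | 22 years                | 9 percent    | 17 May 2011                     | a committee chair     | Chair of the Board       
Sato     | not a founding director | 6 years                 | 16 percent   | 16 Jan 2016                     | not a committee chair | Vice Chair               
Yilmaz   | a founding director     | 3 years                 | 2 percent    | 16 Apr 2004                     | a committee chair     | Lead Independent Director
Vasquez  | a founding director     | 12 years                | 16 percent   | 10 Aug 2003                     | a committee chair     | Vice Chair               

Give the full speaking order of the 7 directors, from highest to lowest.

Mendoza, Vasquez, Drummond, Sato, Saleh, Yilmaz, Salazar

By board role: Mendoza (Chair of the Board); then Vasquez, Drummond and Sato (Vice Chair); then Saleh, Yilmaz and Salazar (Lead Independent Director).
Vasquez, Drummond and Sato all have equity stake 16 percent, so the next rule applies.
Among Vasquez, Drummond and Sato, a committee chair before not a committee chair: Vasquez and Drummond (a committee chair) before Sato (not a committee chair).
Vasquez and Drummond both have continuous board tenure 12 years, so the next rule applies.
Among Vasquez and Drummond, by date first elected to the board (earlier first): Vasquez (10 Aug 2003) before Drummond (2 Aug 2008).
Saleh, Yilmaz and Salazar all have equity stake 2 percent, so the next rule applies.
Saleh, Yilmaz and Salazar are each a committee chair, so the next rule applies.
Among Saleh, Yilmaz and Salazar, by continuous board tenure (lower first): Saleh and Yilmaz (3 years) before Salazar (13 years).
Among Saleh and Yilmaz, by date first elected to the board (earlier first): Saleh (3 Jan 2000) before Yilmaz (16 Apr 2004).
Full order: Mendoza, Vasquez, Drummond, Sato, Saleh, Yilmaz, Salazar.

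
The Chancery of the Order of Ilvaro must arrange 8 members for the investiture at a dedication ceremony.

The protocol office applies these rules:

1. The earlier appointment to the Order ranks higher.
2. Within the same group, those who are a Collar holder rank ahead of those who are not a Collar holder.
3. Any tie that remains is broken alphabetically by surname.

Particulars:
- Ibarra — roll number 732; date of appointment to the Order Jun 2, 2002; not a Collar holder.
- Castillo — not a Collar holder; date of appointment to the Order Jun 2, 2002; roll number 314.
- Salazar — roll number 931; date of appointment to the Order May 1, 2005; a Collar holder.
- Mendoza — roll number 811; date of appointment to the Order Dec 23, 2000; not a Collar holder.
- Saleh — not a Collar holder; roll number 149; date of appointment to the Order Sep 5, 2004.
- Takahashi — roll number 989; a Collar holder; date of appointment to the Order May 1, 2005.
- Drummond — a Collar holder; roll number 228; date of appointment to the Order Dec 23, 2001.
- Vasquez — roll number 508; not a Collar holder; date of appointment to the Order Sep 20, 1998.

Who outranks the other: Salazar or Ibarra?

By date of appointment to the Order (earlier first): Vasquez (Sep 20, 1998); then Mendoza (Dec 23, 2000); then Drummond (Dec 23, 2001); then Castillo and Ibarra (both Jun 2, 2002); then Saleh (Sep 5, 2004); then Salazar and Takahashi (both May 1, 2005).
Castillo and Ibarra are each not a Collar holder, so the next rule applies.
Among Castillo and Ibarra, alphabetically by surname: Castillo before Ibarra.
Salazar and Takahashi are each a Collar holder, so the next rule applies.
Among Salazar and Takahashi, alphabetically by surname: Salazar before Takahashi.
So Ibarra takes precedence.

Ibarra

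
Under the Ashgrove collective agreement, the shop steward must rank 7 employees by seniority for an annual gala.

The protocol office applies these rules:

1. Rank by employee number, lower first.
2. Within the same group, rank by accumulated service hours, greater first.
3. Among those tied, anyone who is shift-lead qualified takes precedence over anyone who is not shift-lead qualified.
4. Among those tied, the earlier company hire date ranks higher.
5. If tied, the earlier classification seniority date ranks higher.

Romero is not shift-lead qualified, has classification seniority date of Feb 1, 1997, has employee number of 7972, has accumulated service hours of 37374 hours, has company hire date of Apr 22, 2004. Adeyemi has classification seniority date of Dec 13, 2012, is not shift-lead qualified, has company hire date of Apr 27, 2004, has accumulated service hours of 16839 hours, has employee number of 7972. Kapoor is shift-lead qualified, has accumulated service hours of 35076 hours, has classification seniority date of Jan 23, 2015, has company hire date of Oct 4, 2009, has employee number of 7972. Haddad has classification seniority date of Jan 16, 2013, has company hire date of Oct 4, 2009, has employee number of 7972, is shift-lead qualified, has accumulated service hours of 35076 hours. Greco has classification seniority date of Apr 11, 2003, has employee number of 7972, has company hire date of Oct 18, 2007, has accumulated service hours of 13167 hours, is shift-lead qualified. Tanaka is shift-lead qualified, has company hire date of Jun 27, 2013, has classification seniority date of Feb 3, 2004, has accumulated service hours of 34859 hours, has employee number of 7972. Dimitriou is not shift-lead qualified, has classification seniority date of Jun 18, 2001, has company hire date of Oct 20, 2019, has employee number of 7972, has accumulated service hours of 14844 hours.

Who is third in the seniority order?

Kapoor

By employee number (lower first): Romero, Haddad, Kapoor, Tanaka, Adeyemi, Dimitriou and Greco (each 7972).
Among Romero, Haddad, Kapoor, Tanaka, Adeyemi, Dimitriou and Greco, by accumulated service hours (higher first): Romero (37374 hours) before Haddad and Kapoor (35076 hours) before Tanaka (34859 hours) before Adeyemi (16839 hours) before Dimitriou (14844 hours) before Greco (13167 hours).
Haddad and Kapoor are each shift-lead qualified, so the next rule applies.
Haddad and Kapoor both have company hire date Oct 4, 2009, so the next rule applies.
Among Haddad and Kapoor, by classification seniority date (earlier first): Haddad (Jan 16, 2013) before Kapoor (Jan 23, 2015).
Order: Romero, Haddad, Kapoor, Tanaka, Adeyemi, Dimitriou, Greco.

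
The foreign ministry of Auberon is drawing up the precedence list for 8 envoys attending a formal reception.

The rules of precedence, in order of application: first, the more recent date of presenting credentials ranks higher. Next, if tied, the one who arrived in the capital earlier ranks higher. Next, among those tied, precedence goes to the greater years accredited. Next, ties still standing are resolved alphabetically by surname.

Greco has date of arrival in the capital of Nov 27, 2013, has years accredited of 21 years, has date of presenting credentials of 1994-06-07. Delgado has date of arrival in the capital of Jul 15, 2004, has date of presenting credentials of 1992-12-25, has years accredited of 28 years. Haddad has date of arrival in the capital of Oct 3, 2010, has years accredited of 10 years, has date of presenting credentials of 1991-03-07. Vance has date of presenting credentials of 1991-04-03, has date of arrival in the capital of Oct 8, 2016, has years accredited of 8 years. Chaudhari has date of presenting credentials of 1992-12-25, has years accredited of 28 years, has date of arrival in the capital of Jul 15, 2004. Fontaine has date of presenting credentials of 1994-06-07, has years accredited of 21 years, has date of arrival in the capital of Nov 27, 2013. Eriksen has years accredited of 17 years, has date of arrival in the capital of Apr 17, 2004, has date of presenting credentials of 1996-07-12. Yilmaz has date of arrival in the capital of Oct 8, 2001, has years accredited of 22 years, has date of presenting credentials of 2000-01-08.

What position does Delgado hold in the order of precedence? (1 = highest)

6

By date of presenting credentials (later first): Yilmaz (2000-01-08); then Eriksen (1996-07-12); then Fontaine and Greco (both 1994-06-07); then Chaudhari and Delgado (both 1992-12-25); then Vance (1991-04-03); then Haddad (1991-03-07).
Fontaine and Greco both have date of arrival in the capital Nov 27, 2013, so the next rule applies.
Fontaine and Greco both have years accredited 21 years, so the next rule applies.
Among Fontaine and Greco, alphabetically by surname: Fontaine before Greco.
Chaudhari and Delgado both have date of arrival in the capital Jul 15, 2004, so the next rule applies.
Chaudhari and Delgado both have years accredited 28 years, so the next rule applies.
Among Chaudhari and Delgado, alphabetically by surname: Chaudhari before Delgado.
Order: Yilmaz, Eriksen, Fontaine, Greco, Chaudhari, Delgado, Vance, Haddad. So position 6.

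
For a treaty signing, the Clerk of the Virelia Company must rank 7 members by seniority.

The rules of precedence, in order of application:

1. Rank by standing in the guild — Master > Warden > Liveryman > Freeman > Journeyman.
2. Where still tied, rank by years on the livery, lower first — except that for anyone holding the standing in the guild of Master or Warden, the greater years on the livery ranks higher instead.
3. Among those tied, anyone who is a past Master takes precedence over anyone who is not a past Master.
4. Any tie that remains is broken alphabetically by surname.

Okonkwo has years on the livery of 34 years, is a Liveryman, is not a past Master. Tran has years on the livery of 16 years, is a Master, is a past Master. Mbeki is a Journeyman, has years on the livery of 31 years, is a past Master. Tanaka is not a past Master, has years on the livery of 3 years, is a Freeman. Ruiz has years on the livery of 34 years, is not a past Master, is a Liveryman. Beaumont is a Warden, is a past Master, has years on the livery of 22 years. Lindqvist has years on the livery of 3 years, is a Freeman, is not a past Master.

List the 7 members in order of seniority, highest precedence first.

By standing in the guild: Tran (Master); then Beaumont (Warden); then Okonkwo and Ruiz (Liveryman); then Lindqvist and Tanaka (Freeman); then Mbeki (Journeyman).
Okonkwo and Ruiz both have years on the livery 34 years, so the next rule applies.
Okonkwo and Ruiz are each not a past Master, so the next rule applies.
Among Okonkwo and Ruiz, alphabetically by surname: Okonkwo before Ruiz.
Lindqvist and Tanaka both have years on the livery 3 years, so the next rule applies.
Lindqvist and Tanaka are each not a past Master, so the next rule applies.
Among Lindqvist and Tanaka, alphabetically by surname: Lindqvist before Tanaka.
Full order: Tran, Beaumont, Okonkwo, Ruiz, Lindqvist, Tanaka, Mbeki.

Tran, Beaumont, Okonkwo, Ruiz, Lindqvist, Tanaka, Mbeki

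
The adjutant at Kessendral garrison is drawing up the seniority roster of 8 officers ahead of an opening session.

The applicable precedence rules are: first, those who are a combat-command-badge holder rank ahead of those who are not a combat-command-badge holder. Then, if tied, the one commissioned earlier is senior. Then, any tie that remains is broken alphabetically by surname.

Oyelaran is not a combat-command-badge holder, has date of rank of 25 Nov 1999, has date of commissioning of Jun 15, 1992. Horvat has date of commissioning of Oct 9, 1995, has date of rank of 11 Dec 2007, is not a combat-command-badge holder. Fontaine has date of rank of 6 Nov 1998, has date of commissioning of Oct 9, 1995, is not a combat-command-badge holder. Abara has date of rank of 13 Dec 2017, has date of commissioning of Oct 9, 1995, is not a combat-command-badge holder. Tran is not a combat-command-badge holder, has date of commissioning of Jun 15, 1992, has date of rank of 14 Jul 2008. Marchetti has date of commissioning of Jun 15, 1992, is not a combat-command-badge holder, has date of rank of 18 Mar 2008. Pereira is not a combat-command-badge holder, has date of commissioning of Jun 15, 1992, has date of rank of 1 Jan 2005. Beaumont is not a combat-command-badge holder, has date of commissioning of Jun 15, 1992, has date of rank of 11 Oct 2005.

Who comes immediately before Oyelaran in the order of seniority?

Marchetti

By the first rule: Beaumont, Marchetti, Oyelaran, Pereira, Tran, Abara, Fontaine and Horvat (each not a combat-command-badge holder).
Among Beaumont, Marchetti, Oyelaran, Pereira, Tran, Abara, Fontaine and Horvat, by date of commissioning (earlier first): Beaumont, Marchetti, Oyelaran, Pereira and Tran (Jun 15, 1992) before Abara, Fontaine and Horvat (Oct 9, 1995).
Among Beaumont, Marchetti, Oyelaran, Pereira and Tran, alphabetically by surname: Beaumont before Marchetti before Oyelaran before Pereira before Tran.
Among Abara, Fontaine and Horvat, alphabetically by surname: Abara before Fontaine before Horvat.
Order: Beaumont, Marchetti, Oyelaran, Pereira, Tran, Abara, Fontaine, Horvat.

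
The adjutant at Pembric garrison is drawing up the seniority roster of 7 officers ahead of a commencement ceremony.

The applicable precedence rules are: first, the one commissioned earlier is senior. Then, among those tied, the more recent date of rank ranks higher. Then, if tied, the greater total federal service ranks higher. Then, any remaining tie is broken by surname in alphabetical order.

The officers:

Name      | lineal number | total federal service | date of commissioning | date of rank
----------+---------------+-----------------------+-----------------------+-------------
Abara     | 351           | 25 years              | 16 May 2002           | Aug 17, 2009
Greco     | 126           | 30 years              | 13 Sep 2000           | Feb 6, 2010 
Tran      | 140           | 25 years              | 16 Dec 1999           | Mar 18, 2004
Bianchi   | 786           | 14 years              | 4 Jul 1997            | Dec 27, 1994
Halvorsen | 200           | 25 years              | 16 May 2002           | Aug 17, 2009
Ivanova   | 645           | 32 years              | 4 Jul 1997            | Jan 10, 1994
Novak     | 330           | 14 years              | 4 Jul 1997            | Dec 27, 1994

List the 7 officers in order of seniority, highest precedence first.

Bianchi, Novak, Ivanova, Tran, Greco, Abara, Halvorsen

By date of commissioning (earlier first): Bianchi, Novak and Ivanova (each 4 Jul 1997); then Tran (16 Dec 1999); then Greco (13 Sep 2000); then Abara and Halvorsen (both 16 May 2002).
Among Bianchi, Novak and Ivanova, by date of rank (later first): Bianchi and Novak (Dec 27, 1994) before Ivanova (Jan 10, 1994).
Bianchi and Novak both have total federal service 14 years, so the next rule applies.
Among Bianchi and Novak, alphabetically by surname: Bianchi before Novak.
Abara and Halvorsen both have date of rank Aug 17, 2009, so the next rule applies.
Abara and Halvorsen both have total federal service 25 years, so the next rule applies.
Among Abara and Halvorsen, alphabetically by surname: Abara before Halvorsen.
Full order: Bianchi, Novak, Ivanova, Tran, Greco, Abara, Halvorsen.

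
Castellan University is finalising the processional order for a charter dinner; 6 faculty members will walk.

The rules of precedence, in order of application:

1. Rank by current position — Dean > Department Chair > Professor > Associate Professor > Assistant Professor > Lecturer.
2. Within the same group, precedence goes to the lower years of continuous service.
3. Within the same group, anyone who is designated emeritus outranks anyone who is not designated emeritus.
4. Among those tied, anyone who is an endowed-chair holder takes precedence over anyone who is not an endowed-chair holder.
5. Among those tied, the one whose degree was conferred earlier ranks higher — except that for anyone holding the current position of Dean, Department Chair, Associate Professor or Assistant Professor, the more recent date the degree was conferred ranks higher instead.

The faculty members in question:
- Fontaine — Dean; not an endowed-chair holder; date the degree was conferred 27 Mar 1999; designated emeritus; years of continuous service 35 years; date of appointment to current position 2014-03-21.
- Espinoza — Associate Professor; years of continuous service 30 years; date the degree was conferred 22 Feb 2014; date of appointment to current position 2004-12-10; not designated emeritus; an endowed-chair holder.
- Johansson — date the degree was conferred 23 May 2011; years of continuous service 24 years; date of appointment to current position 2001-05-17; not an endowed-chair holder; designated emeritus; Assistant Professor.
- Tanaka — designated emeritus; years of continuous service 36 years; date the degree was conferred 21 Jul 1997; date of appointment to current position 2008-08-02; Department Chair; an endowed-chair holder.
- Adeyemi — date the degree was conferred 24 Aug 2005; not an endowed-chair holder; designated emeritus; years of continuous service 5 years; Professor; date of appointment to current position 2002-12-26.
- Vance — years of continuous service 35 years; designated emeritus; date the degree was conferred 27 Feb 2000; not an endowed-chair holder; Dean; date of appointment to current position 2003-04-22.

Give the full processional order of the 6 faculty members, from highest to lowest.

Vance, Fontaine, Tanaka, Adeyemi, Espinoza, Johansson

By current position: Vance and Fontaine (Dean); then Tanaka (Department Chair); then Adeyemi (Professor); then Espinoza (Associate Professor); then Johansson (Assistant Professor).
Vance and Fontaine both have years of continuous service 35 years, so the next rule applies.
Vance and Fontaine are each designated emeritus, so the next rule applies.
Vance and Fontaine are each not an endowed-chair holder, so the next rule applies.
Among Vance and Fontaine, by date the degree was conferred (later first) (reversed rule for this group): Vance (27 Feb 2000) before Fontaine (27 Mar 1999).
Full order: Vance, Fontaine, Tanaka, Adeyemi, Espinoza, Johansson.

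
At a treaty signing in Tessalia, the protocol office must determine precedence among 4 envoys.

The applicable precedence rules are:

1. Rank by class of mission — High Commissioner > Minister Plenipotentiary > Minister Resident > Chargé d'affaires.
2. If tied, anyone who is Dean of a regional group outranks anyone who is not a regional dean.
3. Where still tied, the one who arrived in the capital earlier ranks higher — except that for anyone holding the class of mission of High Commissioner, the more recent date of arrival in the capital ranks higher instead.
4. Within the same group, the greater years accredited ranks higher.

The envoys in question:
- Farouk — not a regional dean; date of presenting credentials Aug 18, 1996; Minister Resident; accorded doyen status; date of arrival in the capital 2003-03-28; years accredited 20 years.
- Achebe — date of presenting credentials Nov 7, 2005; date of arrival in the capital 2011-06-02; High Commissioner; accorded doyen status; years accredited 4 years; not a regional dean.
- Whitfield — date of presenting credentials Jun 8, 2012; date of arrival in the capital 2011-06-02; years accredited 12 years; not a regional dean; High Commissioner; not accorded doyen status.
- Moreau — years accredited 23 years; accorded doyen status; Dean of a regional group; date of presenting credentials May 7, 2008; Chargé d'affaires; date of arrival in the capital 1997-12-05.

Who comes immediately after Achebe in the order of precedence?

By class of mission: Whitfield and Achebe (High Commissioner); then Farouk (Minister Resident); then Moreau (Chargé d'affaires).
Whitfield and Achebe are each not a regional dean, so the next rule applies.
Whitfield and Achebe both have date of arrival in the capital 2011-06-02, so the next rule applies.
Among Whitfield and Achebe, by years accredited (higher first): Whitfield (12 years) before Achebe (4 years).
Order: Whitfield, Achebe, Farouk, Moreau.

Farouk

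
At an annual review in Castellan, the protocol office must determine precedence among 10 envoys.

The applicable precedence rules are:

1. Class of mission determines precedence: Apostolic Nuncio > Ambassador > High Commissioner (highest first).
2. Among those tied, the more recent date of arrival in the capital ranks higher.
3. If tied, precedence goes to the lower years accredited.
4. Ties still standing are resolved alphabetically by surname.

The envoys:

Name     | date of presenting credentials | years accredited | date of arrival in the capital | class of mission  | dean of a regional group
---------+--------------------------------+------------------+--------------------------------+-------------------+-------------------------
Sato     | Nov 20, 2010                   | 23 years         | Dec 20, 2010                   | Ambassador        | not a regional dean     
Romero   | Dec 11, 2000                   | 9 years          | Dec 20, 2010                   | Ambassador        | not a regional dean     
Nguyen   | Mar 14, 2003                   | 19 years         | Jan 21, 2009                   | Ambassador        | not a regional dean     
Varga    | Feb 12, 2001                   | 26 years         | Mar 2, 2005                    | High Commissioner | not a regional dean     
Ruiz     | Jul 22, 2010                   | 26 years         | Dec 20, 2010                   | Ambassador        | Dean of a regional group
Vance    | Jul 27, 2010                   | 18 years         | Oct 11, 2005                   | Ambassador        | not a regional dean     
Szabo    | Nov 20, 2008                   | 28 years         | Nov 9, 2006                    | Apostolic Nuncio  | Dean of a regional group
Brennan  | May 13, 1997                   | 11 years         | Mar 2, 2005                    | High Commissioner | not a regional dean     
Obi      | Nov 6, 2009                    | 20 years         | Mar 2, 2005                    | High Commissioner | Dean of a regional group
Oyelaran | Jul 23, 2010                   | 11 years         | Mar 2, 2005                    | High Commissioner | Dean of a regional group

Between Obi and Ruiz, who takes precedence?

By class of mission: Szabo (Apostolic Nuncio); then Romero, Sato, Ruiz, Nguyen and Vance (Ambassador); then Brennan, Oyelaran, Obi and Varga (High Commissioner).
Among Romero, Sato, Ruiz, Nguyen and Vance, by date of arrival in the capital (later first): Romero, Sato and Ruiz (Dec 20, 2010) before Nguyen (Jan 21, 2009) before Vance (Oct 11, 2005).
Among Romero, Sato and Ruiz, by years accredited (lower first): Romero (9 years) before Sato (23 years) before Ruiz (26 years).
Brennan, Oyelaran, Obi and Varga all have date of arrival in the capital Mar 2, 2005, so the next rule applies.
Among Brennan, Oyelaran, Obi and Varga, by years accredited (lower first): Brennan and Oyelaran (11 years) before Obi (20 years) before Varga (26 years).
Among Brennan and Oyelaran, alphabetically by surname: Brennan before Oyelaran.
So Ruiz takes precedence.

Ruiz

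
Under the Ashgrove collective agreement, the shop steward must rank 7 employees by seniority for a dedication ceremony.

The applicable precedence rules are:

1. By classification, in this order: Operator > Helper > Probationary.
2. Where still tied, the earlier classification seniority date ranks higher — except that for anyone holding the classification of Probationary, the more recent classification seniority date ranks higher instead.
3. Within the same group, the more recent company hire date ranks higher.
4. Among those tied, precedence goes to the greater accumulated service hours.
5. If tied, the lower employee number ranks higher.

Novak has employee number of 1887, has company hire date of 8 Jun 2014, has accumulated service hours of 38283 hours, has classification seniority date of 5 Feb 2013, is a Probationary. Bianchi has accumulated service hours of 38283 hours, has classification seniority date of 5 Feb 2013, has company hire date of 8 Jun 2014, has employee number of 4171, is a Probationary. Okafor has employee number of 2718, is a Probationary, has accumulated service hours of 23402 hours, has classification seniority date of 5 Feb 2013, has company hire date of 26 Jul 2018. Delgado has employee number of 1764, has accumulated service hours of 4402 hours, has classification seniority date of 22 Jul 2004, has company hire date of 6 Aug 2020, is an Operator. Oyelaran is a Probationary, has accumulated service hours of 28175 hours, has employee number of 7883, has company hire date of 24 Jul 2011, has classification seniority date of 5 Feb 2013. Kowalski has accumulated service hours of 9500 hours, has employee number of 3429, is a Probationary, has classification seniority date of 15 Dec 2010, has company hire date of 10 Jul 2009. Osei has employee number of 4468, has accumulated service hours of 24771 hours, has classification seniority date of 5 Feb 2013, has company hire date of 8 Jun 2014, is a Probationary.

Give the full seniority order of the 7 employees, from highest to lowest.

By classification: Delgado (Operator); then Okafor, Novak, Bianchi, Osei, Oyelaran and Kowalski (Probationary).
Among Okafor, Novak, Bianchi, Osei, Oyelaran and Kowalski, by classification seniority date (later first) (reversed rule for this group): Okafor, Novak, Bianchi, Osei and Oyelaran (5 Feb 2013) before Kowalski (15 Dec 2010).
Among Okafor, Novak, Bianchi, Osei and Oyelaran, by company hire date (later first): Okafor (26 Jul 2018) before Novak, Bianchi and Osei (8 Jun 2014) before Oyelaran (24 Jul 2011).
Among Novak, Bianchi and Osei, by accumulated service hours (higher first): Novak and Bianchi (38283 hours) before Osei (24771 hours).
Among Novak and Bianchi, by employee number (lower first): Novak (1887) before Bianchi (4171).
Full order: Delgado, Okafor, Novak, Bianchi, Osei, Oyelaran, Kowalski.

Delgado, Okafor, Novak, Bianchi, Osei, Oyelaran, Kowalski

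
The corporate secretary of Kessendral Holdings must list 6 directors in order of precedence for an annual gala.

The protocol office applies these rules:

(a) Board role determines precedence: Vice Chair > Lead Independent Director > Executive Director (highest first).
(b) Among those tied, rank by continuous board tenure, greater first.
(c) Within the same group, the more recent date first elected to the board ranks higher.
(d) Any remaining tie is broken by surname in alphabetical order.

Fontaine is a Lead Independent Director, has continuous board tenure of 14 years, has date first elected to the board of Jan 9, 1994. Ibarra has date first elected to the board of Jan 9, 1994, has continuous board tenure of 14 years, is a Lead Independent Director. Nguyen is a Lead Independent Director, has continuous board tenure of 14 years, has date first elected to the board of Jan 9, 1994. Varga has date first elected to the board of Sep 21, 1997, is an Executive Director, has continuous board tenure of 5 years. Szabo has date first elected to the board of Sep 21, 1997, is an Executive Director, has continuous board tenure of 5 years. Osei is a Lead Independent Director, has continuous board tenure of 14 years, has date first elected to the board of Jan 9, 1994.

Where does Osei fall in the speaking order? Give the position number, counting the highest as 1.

By board role: Fontaine, Ibarra, Nguyen and Osei (Lead Independent Director); then Szabo and Varga (Executive Director).
Fontaine, Ibarra, Nguyen and Osei all have continuous board tenure 14 years, so the next rule applies.
Fontaine, Ibarra, Nguyen and Osei all have date first elected to the board Jan 9, 1994, so the next rule applies.
Among Fontaine, Ibarra, Nguyen and Osei, alphabetically by surname: Fontaine before Ibarra before Nguyen before Osei.
Szabo and Varga both have continuous board tenure 5 years, so the next rule applies.
Szabo and Varga both have date first elected to the board Sep 21, 1997, so the next rule applies.
Among Szabo and Varga, alphabetically by surname: Szabo before Varga.
Order: Fontaine, Ibarra, Nguyen, Osei, Szabo, Varga. So position 4.

4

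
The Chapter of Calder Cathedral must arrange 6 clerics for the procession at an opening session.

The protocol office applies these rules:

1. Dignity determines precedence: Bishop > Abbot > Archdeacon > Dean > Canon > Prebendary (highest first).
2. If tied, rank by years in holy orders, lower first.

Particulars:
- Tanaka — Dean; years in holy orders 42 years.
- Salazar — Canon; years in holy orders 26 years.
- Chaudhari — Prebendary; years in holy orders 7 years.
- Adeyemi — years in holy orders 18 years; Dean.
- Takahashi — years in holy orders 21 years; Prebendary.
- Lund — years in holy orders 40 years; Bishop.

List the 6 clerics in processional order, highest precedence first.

By dignity: Lund (Bishop); then Adeyemi and Tanaka (Dean); then Salazar (Canon); then Chaudhari and Takahashi (Prebendary).
Among Adeyemi and Tanaka, by years in holy orders (lower first): Adeyemi (18 years) before Tanaka (42 years).
Among Chaudhari and Takahashi, by years in holy orders (lower first): Chaudhari (7 years) before Takahashi (21 years).
Full order: Lund, Adeyemi, Tanaka, Salazar, Chaudhari, Takahashi.

Lund, Adeyemi, Tanaka, Salazar, Chaudhari, Takahashi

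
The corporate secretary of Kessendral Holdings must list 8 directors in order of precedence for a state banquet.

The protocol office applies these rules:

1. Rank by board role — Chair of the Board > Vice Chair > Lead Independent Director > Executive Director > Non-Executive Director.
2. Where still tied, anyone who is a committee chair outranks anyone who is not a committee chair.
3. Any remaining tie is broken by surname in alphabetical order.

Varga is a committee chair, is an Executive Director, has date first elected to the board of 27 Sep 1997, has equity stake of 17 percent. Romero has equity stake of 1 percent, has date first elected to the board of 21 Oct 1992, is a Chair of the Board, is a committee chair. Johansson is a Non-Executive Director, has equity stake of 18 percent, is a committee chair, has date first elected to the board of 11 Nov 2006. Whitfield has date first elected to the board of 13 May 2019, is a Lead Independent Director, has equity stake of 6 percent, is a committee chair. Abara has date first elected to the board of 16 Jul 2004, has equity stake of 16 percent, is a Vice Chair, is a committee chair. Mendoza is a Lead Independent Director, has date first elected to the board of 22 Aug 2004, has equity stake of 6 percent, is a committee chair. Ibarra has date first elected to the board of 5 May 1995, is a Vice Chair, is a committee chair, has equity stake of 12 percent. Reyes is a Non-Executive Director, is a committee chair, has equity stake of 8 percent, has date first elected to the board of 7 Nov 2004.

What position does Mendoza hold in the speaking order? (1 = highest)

4

By board role: Romero (Chair of the Board); then Abara and Ibarra (Vice Chair); then Mendoza and Whitfield (Lead Independent Director); then Varga (Executive Director); then Johansson and Reyes (Non-Executive Director).
Abara and Ibarra are each a committee chair, so the next rule applies.
Among Abara and Ibarra, alphabetically by surname: Abara before Ibarra.
Mendoza and Whitfield are each a committee chair, so the next rule applies.
Among Mendoza and Whitfield, alphabetically by surname: Mendoza before Whitfield.
Johansson and Reyes are each a committee chair, so the next rule applies.
Among Johansson and Reyes, alphabetically by surname: Johansson before Reyes.
Order: Romero, Abara, Ibarra, Mendoza, Whitfield, Varga, Johansson, Reyes. So position 4.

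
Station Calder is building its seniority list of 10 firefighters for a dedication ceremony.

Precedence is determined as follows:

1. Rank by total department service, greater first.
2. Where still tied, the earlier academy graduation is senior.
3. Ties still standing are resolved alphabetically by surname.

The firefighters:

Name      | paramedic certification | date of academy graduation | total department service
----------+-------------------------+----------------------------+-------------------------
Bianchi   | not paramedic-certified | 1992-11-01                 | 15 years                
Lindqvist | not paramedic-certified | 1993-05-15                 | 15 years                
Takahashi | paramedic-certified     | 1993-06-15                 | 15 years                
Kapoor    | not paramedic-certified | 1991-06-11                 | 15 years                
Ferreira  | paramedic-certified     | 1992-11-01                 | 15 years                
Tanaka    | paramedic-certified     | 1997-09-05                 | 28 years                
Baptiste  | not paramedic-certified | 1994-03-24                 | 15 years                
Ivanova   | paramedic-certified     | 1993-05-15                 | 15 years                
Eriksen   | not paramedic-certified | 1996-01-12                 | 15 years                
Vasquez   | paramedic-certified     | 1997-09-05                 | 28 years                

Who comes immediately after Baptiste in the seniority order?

Eriksen

By total department service (higher first): Tanaka and Vasquez (both 28 years); then Kapoor, Bianchi, Ferreira, Ivanova, Lindqvist, Takahashi, Baptiste and Eriksen (each 15 years).
Tanaka and Vasquez both have date of academy graduation 1997-09-05, so the next rule applies.
Among Tanaka and Vasquez, alphabetically by surname: Tanaka before Vasquez.
Among Kapoor, Bianchi, Ferreira, Ivanova, Lindqvist, Takahashi, Baptiste and Eriksen, by date of academy graduation (earlier first): Kapoor (1991-06-11) before Bianchi and Ferreira (1992-11-01) before Ivanova and Lindqvist (1993-05-15) before Takahashi (1993-06-15) before Baptiste (1994-03-24) before Eriksen (1996-01-12).
Among Bianchi and Ferreira, alphabetically by surname: Bianchi before Ferreira.
Among Ivanova and Lindqvist, alphabetically by surname: Ivanova before Lindqvist.
Order: Tanaka, Vasquez, Kapoor, Bianchi, Ferreira, Ivanova, Lindqvist, Takahashi, Baptiste, Eriksen.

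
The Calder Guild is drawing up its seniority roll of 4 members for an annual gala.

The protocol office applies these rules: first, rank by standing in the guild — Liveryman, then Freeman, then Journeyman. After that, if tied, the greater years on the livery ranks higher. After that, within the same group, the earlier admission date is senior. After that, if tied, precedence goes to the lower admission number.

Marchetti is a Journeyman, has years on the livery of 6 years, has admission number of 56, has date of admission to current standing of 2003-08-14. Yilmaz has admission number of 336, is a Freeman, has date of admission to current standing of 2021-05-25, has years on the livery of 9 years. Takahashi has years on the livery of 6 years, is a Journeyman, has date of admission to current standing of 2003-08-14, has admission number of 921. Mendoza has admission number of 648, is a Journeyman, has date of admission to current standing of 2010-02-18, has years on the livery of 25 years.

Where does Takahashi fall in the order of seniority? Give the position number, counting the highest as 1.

By standing in the guild: Yilmaz (Freeman); then Mendoza, Marchetti and Takahashi (Journeyman).
Among Mendoza, Marchetti and Takahashi, by years on the livery (higher first): Mendoza (25 years) before Marchetti and Takahashi (6 years).
Marchetti and Takahashi both have date of admission to current standing 2003-08-14, so the next rule applies.
Among Marchetti and Takahashi, by admission number (lower first): Marchetti (56) before Takahashi (921).
Order: Yilmaz, Mendoza, Marchetti, Takahashi. So position 4.

4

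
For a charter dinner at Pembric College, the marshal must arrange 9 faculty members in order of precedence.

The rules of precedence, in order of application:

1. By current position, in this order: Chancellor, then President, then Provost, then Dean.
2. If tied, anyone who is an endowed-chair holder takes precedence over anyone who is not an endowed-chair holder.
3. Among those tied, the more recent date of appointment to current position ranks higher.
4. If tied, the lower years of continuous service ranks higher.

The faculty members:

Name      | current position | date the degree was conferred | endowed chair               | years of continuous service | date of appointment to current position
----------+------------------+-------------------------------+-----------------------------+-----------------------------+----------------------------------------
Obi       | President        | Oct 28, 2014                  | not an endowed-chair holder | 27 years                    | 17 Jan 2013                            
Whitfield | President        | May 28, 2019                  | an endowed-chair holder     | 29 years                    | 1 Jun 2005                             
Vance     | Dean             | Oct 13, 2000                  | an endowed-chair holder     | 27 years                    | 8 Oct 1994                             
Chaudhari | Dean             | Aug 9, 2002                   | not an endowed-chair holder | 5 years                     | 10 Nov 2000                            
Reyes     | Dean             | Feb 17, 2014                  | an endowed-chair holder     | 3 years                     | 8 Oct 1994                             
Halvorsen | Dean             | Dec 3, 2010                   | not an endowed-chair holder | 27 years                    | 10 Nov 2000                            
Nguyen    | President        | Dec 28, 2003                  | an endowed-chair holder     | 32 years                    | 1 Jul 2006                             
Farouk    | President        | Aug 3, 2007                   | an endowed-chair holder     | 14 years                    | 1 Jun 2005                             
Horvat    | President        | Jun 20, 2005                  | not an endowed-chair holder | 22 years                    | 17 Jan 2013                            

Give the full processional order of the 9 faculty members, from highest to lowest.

By current position: Nguyen, Farouk, Whitfield, Horvat and Obi (President); then Reyes, Vance, Chaudhari and Halvorsen (Dean).
Among Nguyen, Farouk, Whitfield, Horvat and Obi, an endowed-chair holder before not an endowed-chair holder: Nguyen, Farouk and Whitfield (an endowed-chair holder) before Horvat and Obi (not an endowed-chair holder).
Among Nguyen, Farouk and Whitfield, by date of appointment to current position (later first): Nguyen (1 Jul 2006) before Farouk and Whitfield (1 Jun 2005).
Among Farouk and Whitfield, by years of continuous service (lower first): Farouk (14 years) before Whitfield (29 years).
Horvat and Obi both have date of appointment to current position 17 Jan 2013, so the next rule applies.
Among Horvat and Obi, by years of continuous service (lower first): Horvat (22 years) before Obi (27 years).
Among Reyes, Vance, Chaudhari and Halvorsen, an endowed-chair holder before not an endowed-chair holder: Reyes and Vance (an endowed-chair holder) before Chaudhari and Halvorsen (not an endowed-chair holder).
Reyes and Vance both have date of appointment to current position 8 Oct 1994, so the next rule applies.
Among Reyes and Vance, by years of continuous service (lower first): Reyes (3 years) before Vance (27 years).
Chaudhari and Halvorsen both have date of appointment to current position 10 Nov 2000, so the next rule applies.
Among Chaudhari and Halvorsen, by years of continuous service (lower first): Chaudhari (5 years) before Halvorsen (27 years).
Full order: Nguyen, Farouk, Whitfield, Horvat, Obi, Reyes, Vance, Chaudhari, Halvorsen.

Nguyen, Farouk, Whitfield, Horvat, Obi, Reyes, Vance, Chaudhari, Halvorsen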